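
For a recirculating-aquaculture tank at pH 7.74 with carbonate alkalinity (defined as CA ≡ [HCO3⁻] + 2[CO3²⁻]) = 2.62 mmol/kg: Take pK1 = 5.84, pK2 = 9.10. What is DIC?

CA = [HCO3⁻] + 2[CO3²⁻] = (α₁ + 2α₂)·DIC
At pH 7.74: [H⁺]/K1 = 10^-1.90 = 0.012589, K2/[H⁺] = 10^-1.36 = 0.043652
α₁ = 1/(1 + 0.012589 + 0.043652) = 1/1.0562 = 0.9468; α₂ = α₁·K2/[H⁺] = 0.04133
α₁ + 2α₂ = 1.0294
DIC = CA / (α₁ + 2α₂) = 2.62 / 1.0294 = 2.55 mmol/kg

DIC = 2.55 mmol/kg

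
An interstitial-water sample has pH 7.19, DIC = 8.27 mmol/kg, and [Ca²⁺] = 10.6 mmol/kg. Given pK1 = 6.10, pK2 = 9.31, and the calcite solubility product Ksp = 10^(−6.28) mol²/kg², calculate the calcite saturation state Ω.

Ω = 1.16

α₂ = 1 / (1 + [H⁺]/K2 + [H⁺]²/(K1K2)) = 1 / (1 + 10^+2.12 + 10^+1.03)
   = 1 / (1 + 131.83 + 10.715) = 1/143.54 = 0.006967
[CO3²⁻] = α₂ × DIC = 0.006967 × 8.27 = 0.05761 mmol/kg
Ksp = 10^(−6.28) = 5.248×10^-7
Ω = [Ca²⁺][CO3²⁻]/Ksp = (10.6×10^-3)(5.761×10^-5) / 5.248×10^-7 = 1.16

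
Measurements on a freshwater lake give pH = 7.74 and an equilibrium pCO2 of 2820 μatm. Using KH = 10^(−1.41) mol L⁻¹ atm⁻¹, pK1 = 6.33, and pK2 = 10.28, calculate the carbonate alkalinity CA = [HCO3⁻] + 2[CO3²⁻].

[CO2*] = KH · pCO2 = 10^(−1.41) × 2820×10^-6 = 1.097×10^-4 mol/L
α₀ = 1/(1 + K1/[H⁺] + K1K2/[H⁺]²) = 1/(1 + 10^+1.41 + 10^-1.13) = 0.03734
DIC = [CO2*]/α₀ = 1.097×10^-4 / 0.03734 = 2.938 mmol/L
CA = (α₁ + 2α₂)·DIC = (0.9599 + 2×0.002768) × 2.938 = 2.84 mmol/L

CA = 2.84 mmol/L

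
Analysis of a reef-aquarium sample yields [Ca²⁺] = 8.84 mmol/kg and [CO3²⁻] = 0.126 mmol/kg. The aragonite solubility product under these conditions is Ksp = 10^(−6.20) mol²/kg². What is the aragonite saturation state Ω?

Ksp = 10^(−6.20) = 6.310×10^-7
Ω = [Ca²⁺][CO3²⁻]/Ksp = (8.84×10^-3)(0.126×10^-3) / 6.310×10^-7 = 1.77

Ω = 1.77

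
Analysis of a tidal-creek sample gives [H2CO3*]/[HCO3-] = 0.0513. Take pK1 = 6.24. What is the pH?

pH = 7.53

From K1 = [H⁺][HCO3-]/[H2CO3*]:  pH = pK1 − log₁₀([H2CO3*]/[HCO3-])
log₁₀(0.0513) = -1.290
pH = 6.24 − (-1.290) = 7.53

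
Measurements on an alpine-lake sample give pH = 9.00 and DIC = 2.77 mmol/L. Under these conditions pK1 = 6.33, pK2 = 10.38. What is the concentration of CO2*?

α₀ = 1 / (1 + K1/[H⁺] + K1K2/[H⁺]²) = 1 / (1 + 10^+2.67 + 10^+1.29)
   = 1 / (1 + 467.74 + 19.498) = 1/488.23 = 0.002048
[CO2*] = α₀ × DIC = 0.002048 × 2.77 = 0.00567 mmol/L = 5.67 μmol/L

[CO2*] = 5.67 μmol/L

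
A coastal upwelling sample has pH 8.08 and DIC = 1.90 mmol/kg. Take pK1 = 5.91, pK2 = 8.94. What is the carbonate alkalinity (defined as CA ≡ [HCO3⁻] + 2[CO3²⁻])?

CA = 2.12 mmol/kg

CA = [HCO3⁻] + 2[CO3²⁻] = (α₁ + 2α₂)·DIC
At pH 8.08: [H⁺]/K1 = 10^-2.17 = 0.0067608, K2/[H⁺] = 10^-0.86 = 0.13804
α₁ = 1/(1 + 0.0067608 + 0.13804) = 1/1.1448 = 0.8735; α₂ = α₁·K2/[H⁺] = 0.1206
α₁ + 2α₂ = 1.1147
CA = 1.1147 × 1.90 = 2.12 mmol/kg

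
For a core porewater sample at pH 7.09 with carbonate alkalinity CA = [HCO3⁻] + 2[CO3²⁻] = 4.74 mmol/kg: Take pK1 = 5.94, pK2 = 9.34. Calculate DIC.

CA = [HCO3⁻] + 2[CO3²⁻] = (α₁ + 2α₂)·DIC
At pH 7.09: [H⁺]/K1 = 10^-1.15 = 0.070795, K2/[H⁺] = 10^-2.25 = 0.0056234
α₁ = 1/(1 + 0.070795 + 0.0056234) = 1/1.0764 = 0.9290; α₂ = α₁·K2/[H⁺] = 0.005224
α₁ + 2α₂ = 0.9395
DIC = CA / (α₁ + 2α₂) = 4.74 / 0.9395 = 5.05 mmol/kg

DIC = 5.05 mmol/kg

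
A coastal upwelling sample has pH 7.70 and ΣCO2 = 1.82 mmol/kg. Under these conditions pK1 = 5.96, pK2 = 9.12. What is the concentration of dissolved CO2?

α₀ = 1 / (1 + K1/[H⁺] + K1K2/[H⁺]²) = 1 / (1 + 10^+1.74 + 10^+0.32)
   = 1 / (1 + 54.954 + 2.0893) = 1/58.043 = 0.01723
[CO2*] = α₀ × DIC = 0.01723 × 1.82 = 0.0314 mmol/kg

[CO2*] = 0.0314 mmol/kg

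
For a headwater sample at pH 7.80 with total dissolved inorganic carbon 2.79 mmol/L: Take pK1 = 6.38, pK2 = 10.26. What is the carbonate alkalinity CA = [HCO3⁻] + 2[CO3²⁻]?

CA = 2.70 mmol/L

CA = [HCO3⁻] + 2[CO3²⁻] = (α₁ + 2α₂)·DIC
At pH 7.80: [H⁺]/K1 = 10^-1.42 = 0.038019, K2/[H⁺] = 10^-2.46 = 0.0034674
α₁ = 1/(1 + 0.038019 + 0.0034674) = 1/1.0415 = 0.9602; α₂ = α₁·K2/[H⁺] = 0.003329
α₁ + 2α₂ = 0.9668
CA = 0.9668 × 2.79 = 2.70 mmol/L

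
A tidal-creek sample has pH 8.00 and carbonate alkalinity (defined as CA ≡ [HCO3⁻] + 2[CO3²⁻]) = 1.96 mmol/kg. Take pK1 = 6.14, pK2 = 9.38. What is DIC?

CA = [HCO3⁻] + 2[CO3²⁻] = (α₁ + 2α₂)·DIC
At pH 8.00: [H⁺]/K1 = 10^-1.86 = 0.013804, K2/[H⁺] = 10^-1.38 = 0.041687
α₁ = 1/(1 + 0.013804 + 0.041687) = 1/1.0555 = 0.9474; α₂ = α₁·K2/[H⁺] = 0.03950
α₁ + 2α₂ = 1.0264
DIC = CA / (α₁ + 2α₂) = 1.96 / 1.0264 = 1.91 mmol/kg

DIC = 1.91 mmol/kg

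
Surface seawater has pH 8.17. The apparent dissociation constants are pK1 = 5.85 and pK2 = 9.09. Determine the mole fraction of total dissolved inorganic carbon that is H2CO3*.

α₀ = 1 / (1 + K1/[H⁺] + K1K2/[H⁺]²) = 1 / (1 + 10^+2.32 + 10^+1.40)
   = 1 / (1 + 208.93 + 25.119) = 1/235.05 = 0.004254

α₀ = 0.00425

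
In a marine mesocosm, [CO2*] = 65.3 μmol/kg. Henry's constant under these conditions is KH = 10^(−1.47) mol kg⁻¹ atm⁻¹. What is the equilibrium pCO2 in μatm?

KH = 10^(−1.47) = 3.388×10^-2 mol kg⁻¹ atm⁻¹
pCO2 = [CO2*]/KH = 65.3×10^-6 / 3.388×10^-2 = 1.93×10^-3 atm = 1930 μatm

pCO2 = 1930 μatm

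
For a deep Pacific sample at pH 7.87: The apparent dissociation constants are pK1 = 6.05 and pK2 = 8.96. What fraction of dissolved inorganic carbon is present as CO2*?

α₀ = 0.0138

α₀ = 1 / (1 + K1/[H⁺] + K1K2/[H⁺]²) = 1 / (1 + 10^+1.82 + 10^+0.73)
   = 1 / (1 + 66.069 + 5.3703) = 1/72.440 = 0.01380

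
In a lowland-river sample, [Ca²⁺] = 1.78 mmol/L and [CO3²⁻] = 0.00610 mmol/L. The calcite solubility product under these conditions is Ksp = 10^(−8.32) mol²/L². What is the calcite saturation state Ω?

Ω = 2.27

Ksp = 10^(−8.32) = 4.786×10^-9
Ω = [Ca²⁺][CO3²⁻]/Ksp = (1.78×10^-3)(0.00610×10^-3) / 4.786×10^-9 = 2.27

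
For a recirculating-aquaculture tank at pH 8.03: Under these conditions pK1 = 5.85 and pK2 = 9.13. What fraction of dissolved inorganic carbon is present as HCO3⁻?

α₁ = 1 / (1 + [H⁺]/K1 + K2/[H⁺]) = 1 / (1 + 10^-2.18 + 10^-1.10)
   = 1 / (1 + 0.0066069 + 0.079433) = 1/1.0860 = 0.9208

α₁ = 0.921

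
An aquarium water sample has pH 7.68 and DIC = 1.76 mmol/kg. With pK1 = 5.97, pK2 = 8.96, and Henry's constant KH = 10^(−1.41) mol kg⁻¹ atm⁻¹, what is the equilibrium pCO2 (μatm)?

α₀ = 1 / (1 + K1/[H⁺] + K1K2/[H⁺]²) = 1 / (1 + 10^+1.71 + 10^+0.43)
   = 1 / (1 + 51.286 + 2.6915) = 1/54.978 = 0.01819
[CO2*] = α₀ × DIC = 0.01819 × 1.76 = 0.03201 mmol/kg
pCO2 = [CO2*]/KH = 3.201×10^-5 / 3.890×10^-2 = 823 μatm

pCO2 = 823 μatm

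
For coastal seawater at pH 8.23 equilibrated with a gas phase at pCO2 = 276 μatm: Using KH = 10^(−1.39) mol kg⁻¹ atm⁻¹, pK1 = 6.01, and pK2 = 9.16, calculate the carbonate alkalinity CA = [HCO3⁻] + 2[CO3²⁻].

CA = 2.30 mmol/kg

[CO2*] = KH · pCO2 = 10^(−1.39) × 276×10^-6 = 1.124×10^-5 mol/kg
α₀ = 1/(1 + K1/[H⁺] + K1K2/[H⁺]²) = 1/(1 + 10^+2.22 + 10^+1.29) = 0.005363
DIC = [CO2*]/α₀ = 1.124×10^-5 / 0.005363 = 2.096 mmol/kg
CA = (α₁ + 2α₂)·DIC = (0.8901 + 2×0.1046) × 2.096 = 2.30 mmol/kg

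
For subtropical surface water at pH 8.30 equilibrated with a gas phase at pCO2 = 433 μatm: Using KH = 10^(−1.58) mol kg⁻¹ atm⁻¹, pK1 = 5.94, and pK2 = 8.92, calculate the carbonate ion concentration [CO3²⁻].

[CO3²⁻] = 0.626 mmol/kg

[CO2*] = KH · pCO2 = 10^(−1.58) × 433×10^-6 = 1.139×10^-5 mol/kg
α₀ = 1/(1 + K1/[H⁺] + K1K2/[H⁺]²) = 1/(1 + 10^+2.36 + 10^+1.74) = 0.003508
DIC = [CO2*]/α₀ = 1.139×10^-5 / 0.003508 = 3.246 mmol/kg
[CO3²⁻] = α₂·DIC; α₂ = 0.1928, so [CO3²⁻] = 0.1928 × 3.246 = 0.626 mmol/kg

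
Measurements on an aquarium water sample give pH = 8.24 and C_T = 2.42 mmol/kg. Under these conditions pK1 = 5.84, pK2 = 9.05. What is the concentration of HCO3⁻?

α₁ = 1 / (1 + [H⁺]/K1 + K2/[H⁺]) = 1 / (1 + 10^-2.40 + 10^-0.81)
   = 1 / (1 + 0.0039811 + 0.15488) = 1/1.1589 = 0.8629
[HCO3⁻] = α₁ × DIC = 0.8629 × 2.42 = 2.09 mmol/kg

[HCO3⁻] = 2.09 mmol/kg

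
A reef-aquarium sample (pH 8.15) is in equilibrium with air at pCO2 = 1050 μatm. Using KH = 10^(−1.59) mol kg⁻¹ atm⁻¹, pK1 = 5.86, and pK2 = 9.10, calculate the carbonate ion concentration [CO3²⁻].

[CO2*] = KH · pCO2 = 10^(−1.59) × 1050×10^-6 = 2.699×10^-5 mol/kg
α₀ = 1/(1 + K1/[H⁺] + K1K2/[H⁺]²) = 1/(1 + 10^+2.29 + 10^+1.34) = 0.004590
DIC = [CO2*]/α₀ = 2.699×10^-5 / 0.004590 = 5.880 mmol/kg
[CO3²⁻] = α₂·DIC; α₂ = 0.1004, so [CO3²⁻] = 0.1004 × 5.880 = 0.590 mmol/kg

[CO3²⁻] = 0.590 mmol/kg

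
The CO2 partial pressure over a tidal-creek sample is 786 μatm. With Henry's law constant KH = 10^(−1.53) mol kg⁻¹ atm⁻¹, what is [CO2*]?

[CO2*] = 23.2 μmol/kg

KH = 10^(−1.53) = 2.951×10^-2 mol kg⁻¹ atm⁻¹
[CO2*] = KH · pCO2 = 2.951×10^-2 × 786×10^-6 atm = 2.32×10^-5 mol/kg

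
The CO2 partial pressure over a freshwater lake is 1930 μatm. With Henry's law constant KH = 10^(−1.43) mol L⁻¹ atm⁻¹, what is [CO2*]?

[CO2*] = 71.7 μmol/L

KH = 10^(−1.43) = 3.715×10^-2 mol L⁻¹ atm⁻¹
[CO2*] = KH · pCO2 = 3.715×10^-2 × 1930×10^-6 atm = 7.17×10^-5 mol/L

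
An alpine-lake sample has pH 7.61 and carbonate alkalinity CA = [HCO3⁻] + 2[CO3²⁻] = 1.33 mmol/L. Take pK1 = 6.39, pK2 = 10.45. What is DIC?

DIC = 1.41 mmol/L

CA = [HCO3⁻] + 2[CO3²⁻] = (α₁ + 2α₂)·DIC
At pH 7.61: [H⁺]/K1 = 10^-1.22 = 0.060256, K2/[H⁺] = 10^-2.84 = 0.0014454
α₁ = 1/(1 + 0.060256 + 0.0014454) = 1/1.0617 = 0.9419; α₂ = α₁·K2/[H⁺] = 0.001361
α₁ + 2α₂ = 0.9446
DIC = CA / (α₁ + 2α₂) = 1.33 / 0.9446 = 1.41 mmol/L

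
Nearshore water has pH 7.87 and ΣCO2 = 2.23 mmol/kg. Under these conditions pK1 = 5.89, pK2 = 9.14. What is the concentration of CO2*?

[CO2*] = 0.0219 mmol/kg

α₀ = 1 / (1 + K1/[H⁺] + K1K2/[H⁺]²) = 1 / (1 + 10^+1.98 + 10^+0.71)
   = 1 / (1 + 95.499 + 5.1286) = 1/101.63 = 0.009840
[CO2*] = α₀ × DIC = 0.009840 × 2.23 = 0.0219 mmol/kg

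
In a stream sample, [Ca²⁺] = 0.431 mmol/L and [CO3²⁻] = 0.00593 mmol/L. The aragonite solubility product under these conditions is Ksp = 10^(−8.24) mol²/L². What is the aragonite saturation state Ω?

Ksp = 10^(−8.24) = 5.754×10^-9
Ω = [Ca²⁺][CO3²⁻]/Ksp = (0.431×10^-3)(0.00593×10^-3) / 5.754×10^-9 = 0.444

Ω = 0.444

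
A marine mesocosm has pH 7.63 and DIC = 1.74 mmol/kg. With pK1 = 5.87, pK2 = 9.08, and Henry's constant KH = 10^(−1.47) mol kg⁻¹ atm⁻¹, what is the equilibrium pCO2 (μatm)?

pCO2 = 848 μatm

α₀ = 1 / (1 + K1/[H⁺] + K1K2/[H⁺]²) = 1 / (1 + 10^+1.76 + 10^+0.31)
   = 1 / (1 + 57.544 + 2.0417) = 1/60.586 = 0.01651
[CO2*] = α₀ × DIC = 0.01651 × 1.74 = 0.02872 mmol/kg
pCO2 = [CO2*]/KH = 2.872×10^-5 / 3.388×10^-2 = 848 μatm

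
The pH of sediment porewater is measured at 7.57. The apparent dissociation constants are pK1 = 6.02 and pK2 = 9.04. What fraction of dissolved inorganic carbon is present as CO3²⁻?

α₂ = 1 / (1 + [H⁺]/K2 + [H⁺]²/(K1K2)) = 1 / (1 + 10^+1.47 + 10^-0.08)
   = 1 / (1 + 29.512 + 0.83176) = 1/31.344 = 0.03190

α₂ = 0.0319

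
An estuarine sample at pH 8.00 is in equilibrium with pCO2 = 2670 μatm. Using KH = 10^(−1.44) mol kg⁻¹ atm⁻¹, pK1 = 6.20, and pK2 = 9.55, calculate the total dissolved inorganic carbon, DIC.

DIC = 6.39 mmol/kg

[CO2*] = KH · pCO2 = 10^(−1.44) × 2670×10^-6 = 9.694×10^-5 mol/kg
α₀ = 1/(1 + K1/[H⁺] + K1K2/[H⁺]²) = 1/(1 + 10^+1.80 + 10^+0.25) = 0.01518
DIC = [CO2*]/α₀ = 9.694×10^-5 / 0.01518 = 6.39 mmol/kg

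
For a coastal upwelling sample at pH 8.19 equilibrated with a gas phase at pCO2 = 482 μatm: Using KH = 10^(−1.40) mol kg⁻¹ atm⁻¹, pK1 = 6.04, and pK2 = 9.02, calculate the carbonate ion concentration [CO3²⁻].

[CO3²⁻] = 0.401 mmol/kg

[CO2*] = KH · pCO2 = 10^(−1.40) × 482×10^-6 = 1.919×10^-5 mol/kg
α₀ = 1/(1 + K1/[H⁺] + K1K2/[H⁺]²) = 1/(1 + 10^+2.15 + 10^+1.32) = 0.006129
DIC = [CO2*]/α₀ = 1.919×10^-5 / 0.006129 = 3.131 mmol/kg
[CO3²⁻] = α₂·DIC; α₂ = 0.1281, so [CO3²⁻] = 0.1281 × 3.131 = 0.401 mmol/kg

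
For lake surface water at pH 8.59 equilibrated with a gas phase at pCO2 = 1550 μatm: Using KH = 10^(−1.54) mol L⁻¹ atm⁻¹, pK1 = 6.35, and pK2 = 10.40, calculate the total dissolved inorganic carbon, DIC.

DIC = 7.93 mmol/L

[CO2*] = KH · pCO2 = 10^(−1.54) × 1550×10^-6 = 4.470×10^-5 mol/L
α₀ = 1/(1 + K1/[H⁺] + K1K2/[H⁺]²) = 1/(1 + 10^+2.24 + 10^+0.43) = 0.005635
DIC = [CO2*]/α₀ = 4.470×10^-5 / 0.005635 = 7.93 mmol/L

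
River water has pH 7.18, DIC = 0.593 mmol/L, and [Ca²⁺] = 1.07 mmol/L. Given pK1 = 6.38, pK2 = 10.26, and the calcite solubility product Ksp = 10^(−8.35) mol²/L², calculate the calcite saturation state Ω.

α₂ = 1 / (1 + [H⁺]/K2 + [H⁺]²/(K1K2)) = 1 / (1 + 10^+3.08 + 10^+2.28)
   = 1 / (1 + 1202.3 + 190.55) = 1/1393.8 = 0.0007175
[CO3²⁻] = α₂ × DIC = 0.0007175 × 0.593 = 0.0004255 mmol/L = 0.4255 μmol/L
Ksp = 10^(−8.35) = 4.467×10^-9
Ω = [Ca²⁺][CO3²⁻]/Ksp = (1.07×10^-3)(4.255×10^-7) / 4.467×10^-9 = 0.102

Ω = 0.102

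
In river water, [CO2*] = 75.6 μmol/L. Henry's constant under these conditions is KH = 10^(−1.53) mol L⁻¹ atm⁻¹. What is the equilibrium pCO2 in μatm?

pCO2 = 2560 μatm

KH = 10^(−1.53) = 2.951×10^-2 mol L⁻¹ atm⁻¹
pCO2 = [CO2*]/KH = 75.6×10^-6 / 2.951×10^-2 = 2.56×10^-3 atm = 2560 μatm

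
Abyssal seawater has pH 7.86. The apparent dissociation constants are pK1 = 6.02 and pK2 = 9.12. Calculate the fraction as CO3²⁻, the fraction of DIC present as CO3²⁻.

α₂ = 1 / (1 + [H⁺]/K2 + [H⁺]²/(K1K2)) = 1 / (1 + 10^+1.26 + 10^-0.58)
   = 1 / (1 + 18.197 + 0.26303) = 1/19.460 = 0.05139

α₂ = 0.0514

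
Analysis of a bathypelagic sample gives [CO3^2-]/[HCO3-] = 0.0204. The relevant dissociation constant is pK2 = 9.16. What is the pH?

From K2 = [H⁺][CO3^2-]/[HCO3-]:  pH = pK2 + log₁₀([CO3^2-]/[HCO3-])
log₁₀(0.0204) = -1.690
pH = 9.16 + (-1.690) = 7.47

pH = 7.47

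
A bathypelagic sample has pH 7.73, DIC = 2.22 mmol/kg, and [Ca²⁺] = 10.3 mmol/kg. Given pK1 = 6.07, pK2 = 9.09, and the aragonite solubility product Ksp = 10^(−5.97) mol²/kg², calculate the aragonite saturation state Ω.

Ω = 0.874

α₂ = 1 / (1 + [H⁺]/K2 + [H⁺]²/(K1K2)) = 1 / (1 + 10^+1.36 + 10^-0.30)
   = 1 / (1 + 22.909 + 0.50119) = 1/24.410 = 0.04097
[CO3²⁻] = α₂ × DIC = 0.04097 × 2.22 = 0.09095 mmol/kg
Ksp = 10^(−5.97) = 1.072×10^-6
Ω = [Ca²⁺][CO3²⁻]/Ksp = (10.3×10^-3)(9.095×10^-5) / 1.072×10^-6 = 0.874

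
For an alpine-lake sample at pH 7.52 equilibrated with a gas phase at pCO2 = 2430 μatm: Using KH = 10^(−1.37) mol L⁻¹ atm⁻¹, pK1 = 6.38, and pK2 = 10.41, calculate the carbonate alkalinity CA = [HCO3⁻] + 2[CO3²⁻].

[CO2*] = KH · pCO2 = 10^(−1.37) × 2430×10^-6 = 1.037×10^-4 mol/L
α₀ = 1/(1 + K1/[H⁺] + K1K2/[H⁺]²) = 1/(1 + 10^+1.14 + 10^-1.75) = 0.06747
DIC = [CO2*]/α₀ = 1.037×10^-4 / 0.06747 = 1.536 mmol/L
CA = (α₁ + 2α₂)·DIC = (0.9313 + 2×0.001200) × 1.536 = 1.43 mmol/L

CA = 1.43 mmol/L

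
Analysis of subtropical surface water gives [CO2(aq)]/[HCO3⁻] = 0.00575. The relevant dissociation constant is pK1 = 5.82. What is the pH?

pH = 8.06

From K1 = [H⁺][HCO3⁻]/[CO2(aq)]:  pH = pK1 − log₁₀([CO2(aq)]/[HCO3⁻])
log₁₀(0.00575) = -2.240
pH = 5.82 − (-2.240) = 8.06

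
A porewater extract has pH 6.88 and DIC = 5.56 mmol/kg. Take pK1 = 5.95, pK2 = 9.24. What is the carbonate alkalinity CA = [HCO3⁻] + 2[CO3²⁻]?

CA = 5.00 mmol/kg

CA = [HCO3⁻] + 2[CO3²⁻] = (α₁ + 2α₂)·DIC
At pH 6.88: [H⁺]/K1 = 10^-0.93 = 0.11749, K2/[H⁺] = 10^-2.36 = 0.0043652
α₁ = 1/(1 + 0.11749 + 0.0043652) = 1/1.1219 = 0.8914; α₂ = α₁·K2/[H⁺] = 0.003891
α₁ + 2α₂ = 0.8992
CA = 0.8992 × 5.56 = 5.00 mmol/kg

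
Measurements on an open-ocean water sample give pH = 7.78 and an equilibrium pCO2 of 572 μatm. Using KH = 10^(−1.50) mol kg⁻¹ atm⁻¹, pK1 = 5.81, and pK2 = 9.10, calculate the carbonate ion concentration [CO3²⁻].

[CO3²⁻] = 0.0808 mmol/kg

[CO2*] = KH · pCO2 = 10^(−1.50) × 572×10^-6 = 1.809×10^-5 mol/kg
α₀ = 1/(1 + K1/[H⁺] + K1K2/[H⁺]²) = 1/(1 + 10^+1.97 + 10^+0.65) = 0.01012
DIC = [CO2*]/α₀ = 1.809×10^-5 / 0.01012 = 1.787 mmol/kg
[CO3²⁻] = α₂·DIC; α₂ = 0.04521, so [CO3²⁻] = 0.04521 × 1.787 = 0.0808 mmol/kg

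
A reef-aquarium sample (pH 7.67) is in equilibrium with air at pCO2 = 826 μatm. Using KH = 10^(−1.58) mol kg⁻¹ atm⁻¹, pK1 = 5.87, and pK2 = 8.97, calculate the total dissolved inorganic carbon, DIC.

[CO2*] = KH · pCO2 = 10^(−1.58) × 826×10^-6 = 2.173×10^-5 mol/kg
α₀ = 1/(1 + K1/[H⁺] + K1K2/[H⁺]²) = 1/(1 + 10^+1.80 + 10^+0.50) = 0.01487
DIC = [CO2*]/α₀ = 2.173×10^-5 / 0.01487 = 1.46 mmol/kg

DIC = 1.46 mmol/kg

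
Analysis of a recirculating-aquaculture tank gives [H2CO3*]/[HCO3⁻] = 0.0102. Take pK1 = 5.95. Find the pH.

From K1 = [H⁺][HCO3⁻]/[H2CO3*]:  pH = pK1 − log₁₀([H2CO3*]/[HCO3⁻])
log₁₀(0.0102) = -1.991
pH = 5.95 − (-1.991) = 7.94

pH = 7.94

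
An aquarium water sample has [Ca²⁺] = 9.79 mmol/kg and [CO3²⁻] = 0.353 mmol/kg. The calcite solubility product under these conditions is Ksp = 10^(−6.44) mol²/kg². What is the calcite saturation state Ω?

Ω = 9.52

Ksp = 10^(−6.44) = 3.631×10^-7
Ω = [Ca²⁺][CO3²⁻]/Ksp = (9.79×10^-3)(0.353×10^-3) / 3.631×10^-7 = 9.52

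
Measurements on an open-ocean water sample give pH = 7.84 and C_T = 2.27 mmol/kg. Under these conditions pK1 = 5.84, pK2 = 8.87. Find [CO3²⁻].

α₂ = 1 / (1 + [H⁺]/K2 + [H⁺]²/(K1K2)) = 1 / (1 + 10^+1.03 + 10^-0.97)
   = 1 / (1 + 10.715 + 0.10715) = 1/11.822 = 0.08459
[CO3²⁻] = α₂ × DIC = 0.08459 × 2.27 = 0.192 mmol/kg

[CO3²⁻] = 0.192 mmol/kg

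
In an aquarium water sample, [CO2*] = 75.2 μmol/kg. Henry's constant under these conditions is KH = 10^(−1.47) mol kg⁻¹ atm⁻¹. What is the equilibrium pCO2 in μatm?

KH = 10^(−1.47) = 3.388×10^-2 mol kg⁻¹ atm⁻¹
pCO2 = [CO2*]/KH = 75.2×10^-6 / 3.388×10^-2 = 2.22×10^-3 atm = 2220 μatm

pCO2 = 2220 μatm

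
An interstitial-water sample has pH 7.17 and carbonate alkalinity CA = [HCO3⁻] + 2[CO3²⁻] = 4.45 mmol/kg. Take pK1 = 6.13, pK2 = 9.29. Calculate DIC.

DIC = 4.82 mmol/kg

CA = [HCO3⁻] + 2[CO3²⁻] = (α₁ + 2α₂)·DIC
At pH 7.17: [H⁺]/K1 = 10^-1.04 = 0.091201, K2/[H⁺] = 10^-2.12 = 0.0075858
α₁ = 1/(1 + 0.091201 + 0.0075858) = 1/1.0988 = 0.9101; α₂ = α₁·K2/[H⁺] = 0.006904
α₁ + 2α₂ = 0.9239
DIC = CA / (α₁ + 2α₂) = 4.45 / 0.9239 = 4.82 mmol/kg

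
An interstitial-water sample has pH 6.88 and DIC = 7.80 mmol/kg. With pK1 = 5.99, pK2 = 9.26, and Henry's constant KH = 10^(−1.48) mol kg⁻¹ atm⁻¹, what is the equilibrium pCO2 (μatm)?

pCO2 = 2.68×10^4 μatm

α₀ = 1 / (1 + K1/[H⁺] + K1K2/[H⁺]²) = 1 / (1 + 10^+0.89 + 10^-1.49)
   = 1 / (1 + 7.7625 + 0.032359) = 1/8.7948 = 0.1137
[CO2*] = α₀ × DIC = 0.1137 × 7.80 = 0.8869 mmol/kg
pCO2 = [CO2*]/KH = 8.869×10^-4 / 3.311×10^-2 = 2.68×10^4 μatm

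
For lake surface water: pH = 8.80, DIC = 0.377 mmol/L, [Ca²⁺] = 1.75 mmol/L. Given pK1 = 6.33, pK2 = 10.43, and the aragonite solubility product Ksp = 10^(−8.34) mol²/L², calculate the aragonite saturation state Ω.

α₂ = 1 / (1 + [H⁺]/K2 + [H⁺]²/(K1K2)) = 1 / (1 + 10^+1.63 + 10^-0.84)
   = 1 / (1 + 42.658 + 0.14454) = 1/43.802 = 0.02283
[CO3²⁻] = α₂ × DIC = 0.02283 × 0.377 = 0.008607 mmol/L = 8.607 μmol/L
Ksp = 10^(−8.34) = 4.571×10^-9
Ω = [Ca²⁺][CO3²⁻]/Ksp = (1.75×10^-3)(8.607×10^-6) / 4.571×10^-9 = 3.30

Ω = 3.30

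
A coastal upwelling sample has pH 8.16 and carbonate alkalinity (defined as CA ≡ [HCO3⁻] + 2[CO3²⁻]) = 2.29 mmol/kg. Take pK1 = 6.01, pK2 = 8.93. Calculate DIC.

CA = [HCO3⁻] + 2[CO3²⁻] = (α₁ + 2α₂)·DIC
At pH 8.16: [H⁺]/K1 = 10^-2.15 = 0.0070795, K2/[H⁺] = 10^-0.77 = 0.16982
α₁ = 1/(1 + 0.0070795 + 0.16982) = 1/1.1769 = 0.8497; α₂ = α₁·K2/[H⁺] = 0.1443
α₁ + 2α₂ = 1.1383
DIC = CA / (α₁ + 2α₂) = 2.29 / 1.1383 = 2.01 mmol/kg

DIC = 2.01 mmol/kg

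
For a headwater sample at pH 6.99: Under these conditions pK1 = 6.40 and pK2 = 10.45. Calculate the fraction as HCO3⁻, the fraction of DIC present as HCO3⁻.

α₁ = 0.795

α₁ = 1 / (1 + [H⁺]/K1 + K2/[H⁺]) = 1 / (1 + 10^-0.59 + 10^-3.46)
   = 1 / (1 + 0.25704 + 0.00034674) = 1/1.2574 = 0.7953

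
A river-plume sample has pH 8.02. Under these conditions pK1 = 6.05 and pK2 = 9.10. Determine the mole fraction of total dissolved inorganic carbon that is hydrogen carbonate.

α₁ = 1 / (1 + [H⁺]/K1 + K2/[H⁺]) = 1 / (1 + 10^-1.97 + 10^-1.08)
   = 1 / (1 + 0.010715 + 0.083176) = 1/1.0939 = 0.9142

α₁ = 0.914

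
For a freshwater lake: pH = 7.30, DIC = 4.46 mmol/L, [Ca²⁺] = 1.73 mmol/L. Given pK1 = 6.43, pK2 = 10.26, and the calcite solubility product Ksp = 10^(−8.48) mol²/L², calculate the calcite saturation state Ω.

α₂ = 1 / (1 + [H⁺]/K2 + [H⁺]²/(K1K2)) = 1 / (1 + 10^+2.96 + 10^+2.09)
   = 1 / (1 + 912.01 + 123.03) = 1/1036.0 = 0.0009652
[CO3²⁻] = α₂ × DIC = 0.0009652 × 4.46 = 0.004305 mmol/L = 4.305 μmol/L
Ksp = 10^(−8.48) = 3.311×10^-9
Ω = [Ca²⁺][CO3²⁻]/Ksp = (1.73×10^-3)(4.305×10^-6) / 3.311×10^-9 = 2.25

Ω = 2.25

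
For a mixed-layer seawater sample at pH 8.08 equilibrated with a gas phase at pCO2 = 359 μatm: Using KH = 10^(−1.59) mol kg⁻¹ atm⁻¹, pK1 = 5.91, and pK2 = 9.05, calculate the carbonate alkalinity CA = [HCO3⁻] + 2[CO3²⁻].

CA = 1.66 mmol/kg

[CO2*] = KH · pCO2 = 10^(−1.59) × 359×10^-6 = 9.228×10^-6 mol/kg
α₀ = 1/(1 + K1/[H⁺] + K1K2/[H⁺]²) = 1/(1 + 10^+2.17 + 10^+1.20) = 0.006069
DIC = [CO2*]/α₀ = 9.228×10^-6 / 0.006069 = 1.520 mmol/kg
CA = (α₁ + 2α₂)·DIC = (0.8977 + 2×0.09619) × 1.520 = 1.66 mmol/kg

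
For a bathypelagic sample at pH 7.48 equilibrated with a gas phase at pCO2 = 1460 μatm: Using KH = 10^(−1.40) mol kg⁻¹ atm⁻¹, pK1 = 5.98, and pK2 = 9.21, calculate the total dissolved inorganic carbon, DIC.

[CO2*] = KH · pCO2 = 10^(−1.40) × 1460×10^-6 = 5.812×10^-5 mol/kg
α₀ = 1/(1 + K1/[H⁺] + K1K2/[H⁺]²) = 1/(1 + 10^+1.50 + 10^-0.23) = 0.03011
DIC = [CO2*]/α₀ = 5.812×10^-5 / 0.03011 = 1.93 mmol/kg

DIC = 1.93 mmol/kg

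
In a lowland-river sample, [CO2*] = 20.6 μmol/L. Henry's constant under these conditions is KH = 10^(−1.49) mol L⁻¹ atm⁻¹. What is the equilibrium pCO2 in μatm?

KH = 10^(−1.49) = 3.236×10^-2 mol L⁻¹ atm⁻¹
pCO2 = [CO2*]/KH = 20.6×10^-6 / 3.236×10^-2 = 6.37×10^-4 atm = 637 μatm

pCO2 = 637 μatm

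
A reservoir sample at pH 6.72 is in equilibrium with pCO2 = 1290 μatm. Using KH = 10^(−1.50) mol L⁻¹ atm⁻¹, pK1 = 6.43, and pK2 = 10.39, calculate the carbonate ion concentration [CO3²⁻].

[CO3²⁻] = 0.0170 μmol/L

[CO2*] = KH · pCO2 = 10^(−1.50) × 1290×10^-6 = 4.079×10^-5 mol/L
α₀ = 1/(1 + K1/[H⁺] + K1K2/[H⁺]²) = 1/(1 + 10^+0.29 + 10^-3.38) = 0.3390
DIC = [CO2*]/α₀ = 4.079×10^-5 / 0.3390 = 0.1204 mmol/L
[CO3²⁻] = α₂·DIC; α₂ = 0.0001413, so [CO3²⁻] = 0.0001413 × 0.1204 = 1.70×10^-5 mmol/L = 0.0170 μmol/L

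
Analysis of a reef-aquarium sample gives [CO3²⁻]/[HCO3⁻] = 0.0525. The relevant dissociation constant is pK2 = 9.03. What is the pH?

pH = 7.75

From K2 = [H⁺][CO3²⁻]/[HCO3⁻]:  pH = pK2 + log₁₀([CO3²⁻]/[HCO3⁻])
log₁₀(0.0525) = -1.280
pH = 9.03 + (-1.280) = 7.75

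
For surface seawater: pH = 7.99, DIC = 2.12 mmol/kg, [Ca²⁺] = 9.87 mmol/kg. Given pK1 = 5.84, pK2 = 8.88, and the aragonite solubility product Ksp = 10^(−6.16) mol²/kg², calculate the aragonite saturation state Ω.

α₂ = 1 / (1 + [H⁺]/K2 + [H⁺]²/(K1K2)) = 1 / (1 + 10^+0.89 + 10^-1.26)
   = 1 / (1 + 7.7625 + 0.054954) = 1/8.8174 = 0.1134
[CO3²⁻] = α₂ × DIC = 0.1134 × 2.12 = 0.2404 mmol/kg
Ksp = 10^(−6.16) = 6.918×10^-7
Ω = [Ca²⁺][CO3²⁻]/Ksp = (9.87×10^-3)(2.404×10^-4) / 6.918×10^-7 = 3.43

Ω = 3.43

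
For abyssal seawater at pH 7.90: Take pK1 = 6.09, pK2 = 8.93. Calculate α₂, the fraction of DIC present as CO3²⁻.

α₂ = 0.0842

α₂ = 1 / (1 + [H⁺]/K2 + [H⁺]²/(K1K2)) = 1 / (1 + 10^+1.03 + 10^-0.78)
   = 1 / (1 + 10.715 + 0.16596) = 1/11.881 = 0.08417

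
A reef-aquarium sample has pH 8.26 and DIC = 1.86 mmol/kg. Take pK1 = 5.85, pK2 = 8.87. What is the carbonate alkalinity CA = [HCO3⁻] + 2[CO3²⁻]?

CA = [HCO3⁻] + 2[CO3²⁻] = (α₁ + 2α₂)·DIC
At pH 8.26: [H⁺]/K1 = 10^-2.41 = 0.0038905, K2/[H⁺] = 10^-0.61 = 0.24547
α₁ = 1/(1 + 0.0038905 + 0.24547) = 1/1.2494 = 0.8004; α₂ = α₁·K2/[H⁺] = 0.1965
α₁ + 2α₂ = 1.1934
CA = 1.1934 × 1.86 = 2.22 mmol/kg

CA = 2.22 mmol/kg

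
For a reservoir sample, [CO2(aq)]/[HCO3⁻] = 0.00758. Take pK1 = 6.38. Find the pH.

pH = 8.50

From K1 = [H⁺][HCO3⁻]/[CO2(aq)]:  pH = pK1 − log₁₀([CO2(aq)]/[HCO3⁻])
log₁₀(0.00758) = -2.120
pH = 6.38 − (-2.120) = 8.50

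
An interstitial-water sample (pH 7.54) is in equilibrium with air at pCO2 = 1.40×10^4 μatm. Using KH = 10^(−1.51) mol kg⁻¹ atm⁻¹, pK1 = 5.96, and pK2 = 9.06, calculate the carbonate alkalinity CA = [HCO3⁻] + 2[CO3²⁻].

CA = 17.4 mmol/kg

[CO2*] = KH · pCO2 = 10^(−1.51) × 1.40×10^4×10^-6 = 4.326×10^-4 mol/kg
α₀ = 1/(1 + K1/[H⁺] + K1K2/[H⁺]²) = 1/(1 + 10^+1.58 + 10^+0.06) = 0.02490
DIC = [CO2*]/α₀ = 4.326×10^-4 / 0.02490 = 17.38 mmol/kg
CA = (α₁ + 2α₂)·DIC = (0.9465 + 2×0.02858) × 17.38 = 17.4 mmol/kg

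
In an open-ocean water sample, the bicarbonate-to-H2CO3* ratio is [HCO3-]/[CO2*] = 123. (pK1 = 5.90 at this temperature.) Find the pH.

pH = 7.99

From K1 = [H⁺][HCO3-]/[CO2*]:  pH = pK1 + log₁₀([HCO3-]/[CO2*])
log₁₀(123) = +2.090
pH = 5.90 + (+2.090) = 7.99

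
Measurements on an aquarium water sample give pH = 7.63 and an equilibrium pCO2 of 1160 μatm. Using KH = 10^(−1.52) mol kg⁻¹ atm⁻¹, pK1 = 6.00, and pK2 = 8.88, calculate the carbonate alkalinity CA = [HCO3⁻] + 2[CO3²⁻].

CA = 1.66 mmol/kg

[CO2*] = KH · pCO2 = 10^(−1.52) × 1160×10^-6 = 3.503×10^-5 mol/kg
α₀ = 1/(1 + K1/[H⁺] + K1K2/[H⁺]²) = 1/(1 + 10^+1.63 + 10^+0.38) = 0.02171
DIC = [CO2*]/α₀ = 3.503×10^-5 / 0.02171 = 1.613 mmol/kg
CA = (α₁ + 2α₂)·DIC = (0.9262 + 2×0.05208) × 1.613 = 1.66 mmol/kg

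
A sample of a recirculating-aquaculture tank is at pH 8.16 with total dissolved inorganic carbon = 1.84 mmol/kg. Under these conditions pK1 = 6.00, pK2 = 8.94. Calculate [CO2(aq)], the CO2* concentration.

α₀ = 1 / (1 + K1/[H⁺] + K1K2/[H⁺]²) = 1 / (1 + 10^+2.16 + 10^+1.38)
   = 1 / (1 + 144.54 + 23.988) = 1/169.53 = 0.005899
[CO2*] = α₀ × DIC = 0.005899 × 1.84 = 0.0109 mmol/kg = 10.9 μmol/kg

[CO2*] = 10.9 μmol/kg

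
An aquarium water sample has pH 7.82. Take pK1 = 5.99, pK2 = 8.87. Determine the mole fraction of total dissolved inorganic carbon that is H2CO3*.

α₀ = 1 / (1 + K1/[H⁺] + K1K2/[H⁺]²) = 1 / (1 + 10^+1.83 + 10^+0.78)
   = 1 / (1 + 67.608 + 6.0256) = 1/74.634 = 0.01340

α₀ = 0.0134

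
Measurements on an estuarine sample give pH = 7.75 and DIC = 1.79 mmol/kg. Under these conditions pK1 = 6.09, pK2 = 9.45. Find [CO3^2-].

α₂ = 1 / (1 + [H⁺]/K2 + [H⁺]²/(K1K2)) = 1 / (1 + 10^+1.70 + 10^+0.04)
   = 1 / (1 + 50.119 + 1.0965) = 1/52.215 = 0.01915
[CO3²⁻] = α₂ × DIC = 0.01915 × 1.79 = 0.0343 mmol/kg

[CO3²⁻] = 0.0343 mmol/kg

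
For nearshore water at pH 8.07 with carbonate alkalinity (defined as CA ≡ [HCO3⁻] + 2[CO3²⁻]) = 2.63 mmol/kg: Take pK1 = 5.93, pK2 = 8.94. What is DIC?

DIC = 2.37 mmol/kg

CA = [HCO3⁻] + 2[CO3²⁻] = (α₁ + 2α₂)·DIC
At pH 8.07: [H⁺]/K1 = 10^-2.14 = 0.0072444, K2/[H⁺] = 10^-0.87 = 0.13490
α₁ = 1/(1 + 0.0072444 + 0.13490) = 1/1.1421 = 0.8755; α₂ = α₁·K2/[H⁺] = 0.1181
α₁ + 2α₂ = 1.1118
DIC = CA / (α₁ + 2α₂) = 2.63 / 1.1118 = 2.37 mmol/kg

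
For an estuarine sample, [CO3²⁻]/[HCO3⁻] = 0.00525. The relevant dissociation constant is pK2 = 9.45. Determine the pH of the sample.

pH = 7.17

From K2 = [H⁺][CO3²⁻]/[HCO3⁻]:  pH = pK2 + log₁₀([CO3²⁻]/[HCO3⁻])
log₁₀(0.00525) = -2.280
pH = 9.45 + (-2.280) = 7.17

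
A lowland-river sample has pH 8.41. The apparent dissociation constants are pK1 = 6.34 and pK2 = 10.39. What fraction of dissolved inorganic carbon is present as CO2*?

α₀ = 1 / (1 + K1/[H⁺] + K1K2/[H⁺]²) = 1 / (1 + 10^+2.07 + 10^+0.09)
   = 1 / (1 + 117.49 + 1.2303) = 1/119.72 = 0.008353

α₀ = 0.00835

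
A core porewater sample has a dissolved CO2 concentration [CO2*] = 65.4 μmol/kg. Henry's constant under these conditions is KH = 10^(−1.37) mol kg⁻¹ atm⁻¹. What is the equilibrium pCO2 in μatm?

pCO2 = 1530 μatm

KH = 10^(−1.37) = 4.266×10^-2 mol kg⁻¹ atm⁻¹
pCO2 = [CO2*]/KH = 65.4×10^-6 / 4.266×10^-2 = 1.53×10^-3 atm = 1530 μatm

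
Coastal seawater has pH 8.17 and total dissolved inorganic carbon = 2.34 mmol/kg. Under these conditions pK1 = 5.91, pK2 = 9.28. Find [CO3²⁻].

[CO3²⁻] = 0.168 mmol/kg

α₂ = 1 / (1 + [H⁺]/K2 + [H⁺]²/(K1K2)) = 1 / (1 + 10^+1.11 + 10^-1.15)
   = 1 / (1 + 12.882 + 0.070795) = 1/13.953 = 0.07167
[CO3²⁻] = α₂ × DIC = 0.07167 × 2.34 = 0.168 mmol/kg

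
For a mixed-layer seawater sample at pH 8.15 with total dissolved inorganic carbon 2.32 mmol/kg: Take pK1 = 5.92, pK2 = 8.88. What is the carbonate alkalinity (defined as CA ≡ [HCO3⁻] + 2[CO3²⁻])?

CA = [HCO3⁻] + 2[CO3²⁻] = (α₁ + 2α₂)·DIC
At pH 8.15: [H⁺]/K1 = 10^-2.23 = 0.0058884, K2/[H⁺] = 10^-0.73 = 0.18621
α₁ = 1/(1 + 0.0058884 + 0.18621) = 1/1.1921 = 0.8389; α₂ = α₁·K2/[H⁺] = 0.1562
α₁ + 2α₂ = 1.1513
CA = 1.1513 × 2.32 = 2.67 mmol/kg

CA = 2.67 mmol/kg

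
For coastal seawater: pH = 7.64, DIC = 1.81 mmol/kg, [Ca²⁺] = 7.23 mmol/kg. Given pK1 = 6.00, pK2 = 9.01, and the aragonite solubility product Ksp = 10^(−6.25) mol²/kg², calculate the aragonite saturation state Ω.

Ω = 0.932

α₂ = 1 / (1 + [H⁺]/K2 + [H⁺]²/(K1K2)) = 1 / (1 + 10^+1.37 + 10^-0.27)
   = 1 / (1 + 23.442 + 0.53703) = 1/24.979 = 0.04003
[CO3²⁻] = α₂ × DIC = 0.04003 × 1.81 = 0.07246 mmol/kg
Ksp = 10^(−6.25) = 5.623×10^-7
Ω = [Ca²⁺][CO3²⁻]/Ksp = (7.23×10^-3)(7.246×10^-5) / 5.623×10^-7 = 0.932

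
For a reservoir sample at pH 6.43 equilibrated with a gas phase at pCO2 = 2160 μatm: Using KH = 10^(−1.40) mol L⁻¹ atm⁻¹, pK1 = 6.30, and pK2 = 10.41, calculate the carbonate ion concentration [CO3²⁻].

[CO2*] = KH · pCO2 = 10^(−1.40) × 2160×10^-6 = 8.599×10^-5 mol/L
α₀ = 1/(1 + K1/[H⁺] + K1K2/[H⁺]²) = 1/(1 + 10^+0.13 + 10^-3.85) = 0.4257
DIC = [CO2*]/α₀ = 8.599×10^-5 / 0.4257 = 0.2020 mmol/L
[CO3²⁻] = α₂·DIC; α₂ = 6.013×10^-5, so [CO3²⁻] = 6.013×10^-5 × 0.2020 = 1.21×10^-5 mmol/L = 0.0121 μmol/L

[CO3²⁻] = 0.0121 μmol/L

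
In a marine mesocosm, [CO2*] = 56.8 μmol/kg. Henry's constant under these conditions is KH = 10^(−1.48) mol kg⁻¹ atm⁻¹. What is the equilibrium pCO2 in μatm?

KH = 10^(−1.48) = 3.311×10^-2 mol kg⁻¹ atm⁻¹
pCO2 = [CO2*]/KH = 56.8×10^-6 / 3.311×10^-2 = 1.72×10^-3 atm = 1720 μatm

pCO2 = 1720 μatm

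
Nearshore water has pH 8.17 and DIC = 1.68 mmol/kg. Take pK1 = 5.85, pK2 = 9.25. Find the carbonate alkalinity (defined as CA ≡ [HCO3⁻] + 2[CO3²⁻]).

CA = [HCO3⁻] + 2[CO3²⁻] = (α₁ + 2α₂)·DIC
At pH 8.17: [H⁺]/K1 = 10^-2.32 = 0.0047863, K2/[H⁺] = 10^-1.08 = 0.083176
α₁ = 1/(1 + 0.0047863 + 0.083176) = 1/1.0880 = 0.9191; α₂ = α₁·K2/[H⁺] = 0.07645
α₁ + 2α₂ = 1.0721
CA = 1.0721 × 1.68 = 1.80 mmol/kg

CA = 1.80 mmol/kg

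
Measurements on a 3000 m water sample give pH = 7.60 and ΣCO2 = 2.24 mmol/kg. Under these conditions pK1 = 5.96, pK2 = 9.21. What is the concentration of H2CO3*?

[CO2*] = 0.0490 mmol/kg

α₀ = 1 / (1 + K1/[H⁺] + K1K2/[H⁺]²) = 1 / (1 + 10^+1.64 + 10^+0.03)
   = 1 / (1 + 43.652 + 1.0715) = 1/45.723 = 0.02187
[CO2*] = α₀ × DIC = 0.02187 × 2.24 = 0.0490 mmol/kg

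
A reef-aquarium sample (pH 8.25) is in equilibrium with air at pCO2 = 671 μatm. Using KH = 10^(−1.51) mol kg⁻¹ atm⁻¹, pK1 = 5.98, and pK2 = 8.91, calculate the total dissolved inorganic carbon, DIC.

[CO2*] = KH · pCO2 = 10^(−1.51) × 671×10^-6 = 2.074×10^-5 mol/kg
α₀ = 1/(1 + K1/[H⁺] + K1K2/[H⁺]²) = 1/(1 + 10^+2.27 + 10^+1.61) = 0.004387
DIC = [CO2*]/α₀ = 2.074×10^-5 / 0.004387 = 4.73 mmol/kg

DIC = 4.73 mmol/kg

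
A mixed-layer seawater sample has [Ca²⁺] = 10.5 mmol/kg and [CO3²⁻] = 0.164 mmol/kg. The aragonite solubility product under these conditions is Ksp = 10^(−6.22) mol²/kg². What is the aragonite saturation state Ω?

Ω = 2.86

Ksp = 10^(−6.22) = 6.026×10^-7
Ω = [Ca²⁺][CO3²⁻]/Ksp = (10.5×10^-3)(0.164×10^-3) / 6.026×10^-7 = 2.86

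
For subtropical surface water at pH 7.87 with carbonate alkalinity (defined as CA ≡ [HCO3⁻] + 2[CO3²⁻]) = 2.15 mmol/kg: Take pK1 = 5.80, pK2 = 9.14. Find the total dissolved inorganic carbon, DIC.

DIC = 2.06 mmol/kg

CA = [HCO3⁻] + 2[CO3²⁻] = (α₁ + 2α₂)·DIC
At pH 7.87: [H⁺]/K1 = 10^-2.07 = 0.0085114, K2/[H⁺] = 10^-1.27 = 0.053703
α₁ = 1/(1 + 0.0085114 + 0.053703) = 1/1.0622 = 0.9414; α₂ = α₁·K2/[H⁺] = 0.05056
α₁ + 2α₂ = 1.0425
DIC = CA / (α₁ + 2α₂) = 2.15 / 1.0425 = 2.06 mmol/kg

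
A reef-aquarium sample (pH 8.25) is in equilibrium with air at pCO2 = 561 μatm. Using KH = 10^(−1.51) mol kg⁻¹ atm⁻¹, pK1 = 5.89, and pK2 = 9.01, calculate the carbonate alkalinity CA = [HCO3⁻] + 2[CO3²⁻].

CA = 5.35 mmol/kg

[CO2*] = KH · pCO2 = 10^(−1.51) × 561×10^-6 = 1.734×10^-5 mol/kg
α₀ = 1/(1 + K1/[H⁺] + K1K2/[H⁺]²) = 1/(1 + 10^+2.36 + 10^+1.60) = 0.003705
DIC = [CO2*]/α₀ = 1.734×10^-5 / 0.003705 = 4.679 mmol/kg
CA = (α₁ + 2α₂)·DIC = (0.8488 + 2×0.1475) × 4.679 = 5.35 mmol/kg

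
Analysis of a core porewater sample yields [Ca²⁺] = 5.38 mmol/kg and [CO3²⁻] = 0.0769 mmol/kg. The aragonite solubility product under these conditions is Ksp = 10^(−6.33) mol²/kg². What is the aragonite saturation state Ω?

Ksp = 10^(−6.33) = 4.677×10^-7
Ω = [Ca²⁺][CO3²⁻]/Ksp = (5.38×10^-3)(0.0769×10^-3) / 4.677×10^-7 = 0.885

Ω = 0.885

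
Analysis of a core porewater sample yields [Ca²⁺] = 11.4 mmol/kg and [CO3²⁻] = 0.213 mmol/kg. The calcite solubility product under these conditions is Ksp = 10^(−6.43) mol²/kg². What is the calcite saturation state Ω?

Ω = 6.54

Ksp = 10^(−6.43) = 3.715×10^-7
Ω = [Ca²⁺][CO3²⁻]/Ksp = (11.4×10^-3)(0.213×10^-3) / 3.715×10^-7 = 6.54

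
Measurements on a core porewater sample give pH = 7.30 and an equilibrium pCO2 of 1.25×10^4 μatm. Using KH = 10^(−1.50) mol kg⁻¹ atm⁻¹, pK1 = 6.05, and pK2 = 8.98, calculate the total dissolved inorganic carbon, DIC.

DIC = 7.57 mmol/kg

[CO2*] = KH · pCO2 = 10^(−1.50) × 1.25×10^4×10^-6 = 3.953×10^-4 mol/kg
α₀ = 1/(1 + K1/[H⁺] + K1K2/[H⁺]²) = 1/(1 + 10^+1.25 + 10^-0.43) = 0.05221
DIC = [CO2*]/α₀ = 3.953×10^-4 / 0.05221 = 7.57 mmol/kg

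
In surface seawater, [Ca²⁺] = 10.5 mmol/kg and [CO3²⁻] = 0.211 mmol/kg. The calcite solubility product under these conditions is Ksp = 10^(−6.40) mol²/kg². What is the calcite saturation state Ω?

Ksp = 10^(−6.40) = 3.981×10^-7
Ω = [Ca²⁺][CO3²⁻]/Ksp = (10.5×10^-3)(0.211×10^-3) / 3.981×10^-7 = 5.57

Ω = 5.57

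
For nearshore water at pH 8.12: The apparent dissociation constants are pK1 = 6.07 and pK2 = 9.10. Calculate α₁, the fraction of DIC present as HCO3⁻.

α₁ = 0.898

α₁ = 1 / (1 + [H⁺]/K1 + K2/[H⁺]) = 1 / (1 + 10^-2.05 + 10^-0.98)
   = 1 / (1 + 0.0089125 + 0.10471) = 1/1.1136 = 0.8980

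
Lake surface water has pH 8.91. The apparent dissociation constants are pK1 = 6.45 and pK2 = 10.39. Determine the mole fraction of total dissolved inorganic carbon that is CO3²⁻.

α₂ = 0.0319

α₂ = 1 / (1 + [H⁺]/K2 + [H⁺]²/(K1K2)) = 1 / (1 + 10^+1.48 + 10^-0.98)
   = 1 / (1 + 30.200 + 0.10471) = 1/31.304 = 0.03194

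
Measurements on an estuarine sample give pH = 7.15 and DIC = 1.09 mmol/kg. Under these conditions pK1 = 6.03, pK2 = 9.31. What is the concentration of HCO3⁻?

[HCO3⁻] = 1.01 mmol/kg

α₁ = 1 / (1 + [H⁺]/K1 + K2/[H⁺]) = 1 / (1 + 10^-1.12 + 10^-2.16)
   = 1 / (1 + 0.075858 + 0.0069183) = 1/1.0828 = 0.9236
[HCO3⁻] = α₁ × DIC = 0.9236 × 1.09 = 1.01 mmol/kg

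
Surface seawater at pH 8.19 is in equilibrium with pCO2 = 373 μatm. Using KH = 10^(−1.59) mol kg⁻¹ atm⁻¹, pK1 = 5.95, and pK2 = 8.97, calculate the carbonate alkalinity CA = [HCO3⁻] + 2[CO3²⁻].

[CO2*] = KH · pCO2 = 10^(−1.59) × 373×10^-6 = 9.588×10^-6 mol/kg
α₀ = 1/(1 + K1/[H⁺] + K1K2/[H⁺]²) = 1/(1 + 10^+2.24 + 10^+1.46) = 0.004911
DIC = [CO2*]/α₀ = 9.588×10^-6 / 0.004911 = 1.952 mmol/kg
CA = (α₁ + 2α₂)·DIC = (0.8535 + 2×0.1416) × 1.952 = 2.22 mmol/kg

CA = 2.22 mmol/kg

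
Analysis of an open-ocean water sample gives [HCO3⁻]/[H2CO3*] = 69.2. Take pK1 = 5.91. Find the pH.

pH = 7.75

From K1 = [H⁺][HCO3⁻]/[H2CO3*]:  pH = pK1 + log₁₀([HCO3⁻]/[H2CO3*])
log₁₀(69.2) = +1.840
pH = 5.91 + (+1.840) = 7.75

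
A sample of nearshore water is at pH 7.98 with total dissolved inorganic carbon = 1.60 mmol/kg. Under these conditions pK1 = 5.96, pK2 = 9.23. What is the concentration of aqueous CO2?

α₀ = 1 / (1 + K1/[H⁺] + K1K2/[H⁺]²) = 1 / (1 + 10^+2.02 + 10^+0.77)
   = 1 / (1 + 104.71 + 5.8884) = 1/111.60 = 0.008960
[CO2*] = α₀ × DIC = 0.008960 × 1.60 = 0.0143 mmol/kg = 14.3 μmol/kg

[CO2*] = 14.3 μmol/kg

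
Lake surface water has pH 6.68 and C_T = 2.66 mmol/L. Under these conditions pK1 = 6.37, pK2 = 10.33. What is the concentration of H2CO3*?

α₀ = 1 / (1 + K1/[H⁺] + K1K2/[H⁺]²) = 1 / (1 + 10^+0.31 + 10^-3.34)
   = 1 / (1 + 2.0417 + 0.00045709) = 1/3.0422 = 0.3287
[CO2*] = α₀ × DIC = 0.3287 × 2.66 = 0.874 mmol/L

[CO2*] = 0.874 mmol/L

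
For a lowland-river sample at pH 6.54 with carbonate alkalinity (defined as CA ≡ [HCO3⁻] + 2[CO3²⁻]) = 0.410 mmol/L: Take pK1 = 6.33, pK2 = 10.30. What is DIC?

CA = [HCO3⁻] + 2[CO3²⁻] = (α₁ + 2α₂)·DIC
At pH 6.54: [H⁺]/K1 = 10^-0.21 = 0.61660, K2/[H⁺] = 10^-3.76 = 0.00017378
α₁ = 1/(1 + 0.61660 + 0.00017378) = 1/1.6168 = 0.6185; α₂ = α₁·K2/[H⁺] = 0.0001075
α₁ + 2α₂ = 0.6187
DIC = CA / (α₁ + 2α₂) = 0.410 / 0.6187 = 0.663 mmol/L

DIC = 0.663 mmol/L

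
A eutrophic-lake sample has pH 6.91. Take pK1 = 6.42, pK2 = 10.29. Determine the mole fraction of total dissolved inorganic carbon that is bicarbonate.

α₁ = 1 / (1 + [H⁺]/K1 + K2/[H⁺]) = 1 / (1 + 10^-0.49 + 10^-3.38)
   = 1 / (1 + 0.32359 + 0.00041687) = 1/1.3240 = 0.7553

α₁ = 0.755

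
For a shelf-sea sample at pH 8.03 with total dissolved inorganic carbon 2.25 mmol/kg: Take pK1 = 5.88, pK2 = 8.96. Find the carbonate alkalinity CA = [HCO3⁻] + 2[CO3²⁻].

CA = 2.47 mmol/kg

CA = [HCO3⁻] + 2[CO3²⁻] = (α₁ + 2α₂)·DIC
At pH 8.03: [H⁺]/K1 = 10^-2.15 = 0.0070795, K2/[H⁺] = 10^-0.93 = 0.11749
α₁ = 1/(1 + 0.0070795 + 0.11749) = 1/1.1246 = 0.8892; α₂ = α₁·K2/[H⁺] = 0.1045
α₁ + 2α₂ = 1.0982
CA = 1.0982 × 2.25 = 2.47 mmol/kg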